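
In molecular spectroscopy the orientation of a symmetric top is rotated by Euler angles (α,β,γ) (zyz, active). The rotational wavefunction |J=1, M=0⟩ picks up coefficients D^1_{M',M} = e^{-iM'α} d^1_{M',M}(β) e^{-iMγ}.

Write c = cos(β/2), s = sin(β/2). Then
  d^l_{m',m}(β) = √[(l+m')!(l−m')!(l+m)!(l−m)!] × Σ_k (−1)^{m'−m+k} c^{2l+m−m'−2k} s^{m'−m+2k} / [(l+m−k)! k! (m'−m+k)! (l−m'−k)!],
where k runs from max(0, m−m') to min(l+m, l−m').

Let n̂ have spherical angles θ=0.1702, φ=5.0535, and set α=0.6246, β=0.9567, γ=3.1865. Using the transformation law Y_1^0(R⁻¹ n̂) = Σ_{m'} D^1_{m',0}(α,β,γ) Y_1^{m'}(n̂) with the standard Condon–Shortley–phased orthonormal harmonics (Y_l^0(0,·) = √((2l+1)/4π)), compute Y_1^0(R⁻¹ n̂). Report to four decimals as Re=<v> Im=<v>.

Need the full column D^1_{m',0} for m'=−1..1 at α=0.6246, β=0.9567, γ=3.1865.
cos(β/2)=0.887756, sin(β/2)=0.460315
d^1_{-1,0}: single k=1 term ⇒ +0.577914;  D = +0.468803+0.337949i
d^1_{0,0}: k∈[0..1] ⇒ +0.788110 -0.211890 = +0.576220;  D = +0.576220+0.000000i
d^1_{1,0}: single k=0 term ⇒ -0.577914;  D = -0.468803+0.337949i
Y_1^{m'}(θ=0.1702,φ=5.0535) and Σ D·Y over m':
  (+0.4688+0.3379i)·(+0.0196+0.0551i)  (+0.5762+0.0000i)·(+0.4815+0.0000i)  (-0.4688+0.3379i)·(-0.0196+0.0551i)
Y_1^0(R⁻¹ n̂) = +0.258556+0.000000i

Re=0.2586 Im=0.0000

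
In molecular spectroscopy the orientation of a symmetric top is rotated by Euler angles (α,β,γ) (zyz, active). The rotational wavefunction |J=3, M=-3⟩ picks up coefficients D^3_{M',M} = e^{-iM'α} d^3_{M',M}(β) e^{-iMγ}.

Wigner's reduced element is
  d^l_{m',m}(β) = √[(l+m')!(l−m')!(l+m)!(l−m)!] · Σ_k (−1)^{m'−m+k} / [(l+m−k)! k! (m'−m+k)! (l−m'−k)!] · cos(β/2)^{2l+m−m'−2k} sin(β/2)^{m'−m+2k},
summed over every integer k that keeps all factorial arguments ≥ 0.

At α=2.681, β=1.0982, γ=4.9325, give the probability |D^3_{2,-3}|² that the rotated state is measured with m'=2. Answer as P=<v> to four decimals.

P=0.0065

D^3_{2,-3}(2.681,1.0982,4.9325) = e^{-i·2·2.681}·d^3_{2,-3}(1.0982)·e^{-i·-3·4.9325}. Compute d first:
c=cos(1.0982/2)=0.852995, s=sin(1.0982/2)=0.521920; N=√[120·1·1·720]=293.938769
Admissible k: 0..0 (factorial args all ≥0)
  k=0: (−1)^5·293.9388/(120)·0.8530^1·0.5219^5 = -0.080917
d^3_{2,-3}(1.0982) = -0.080917
|D^3_{2,-3}|² = |d^3_{2,-3}(β)|² = (-0.080917)² = 0.006548 (the z-rotation phases have unit modulus)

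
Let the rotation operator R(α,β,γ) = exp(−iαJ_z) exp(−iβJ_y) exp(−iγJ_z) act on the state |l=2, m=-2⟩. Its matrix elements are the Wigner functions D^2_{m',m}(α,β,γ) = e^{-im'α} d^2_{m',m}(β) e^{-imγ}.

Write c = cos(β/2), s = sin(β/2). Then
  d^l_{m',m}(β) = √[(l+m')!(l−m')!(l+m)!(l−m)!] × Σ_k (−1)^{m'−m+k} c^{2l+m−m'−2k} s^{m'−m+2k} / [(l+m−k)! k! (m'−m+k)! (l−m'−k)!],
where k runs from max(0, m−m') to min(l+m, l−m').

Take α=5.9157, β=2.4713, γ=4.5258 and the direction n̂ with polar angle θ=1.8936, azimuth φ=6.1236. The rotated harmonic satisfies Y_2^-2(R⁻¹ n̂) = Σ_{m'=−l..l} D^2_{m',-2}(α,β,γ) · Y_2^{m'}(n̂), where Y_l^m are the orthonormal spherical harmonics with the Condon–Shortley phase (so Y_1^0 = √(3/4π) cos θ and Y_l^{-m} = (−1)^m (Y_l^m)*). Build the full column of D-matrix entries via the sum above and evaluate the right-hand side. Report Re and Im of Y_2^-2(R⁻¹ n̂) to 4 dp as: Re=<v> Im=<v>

Re=-0.1165 Im=-0.0405

Need the full column D^2_{m',-2} for m'=−2..2 at α=5.9157, β=2.4713, γ=4.5258.
cos(β/2)=0.328907, sin(β/2)=0.944362
d^2_{-2,-2}: single k=0 term ⇒ +0.011703;  D = -0.005223+0.010473i
d^2_{-1,-2}: single k=0 term ⇒ -0.067203;  D = +0.049597-0.045347i
d^2_{0,-2}: single k=0 term ⇒ +0.236320;  D = -0.220055+0.086157i
d^2_{1,-2}: single k=0 term ⇒ -0.554012;  D = +0.554003-0.003154i
d^2_{2,-2}: single k=0 term ⇒ +0.795343;  D = -0.743855-0.281513i
Y_2^{m'}(θ=1.8936,φ=6.1236) and Σ D·Y over m':
  (-0.0052+0.0105i)·(+0.3299+0.1090i)  (+0.0496-0.0453i)·(-0.2295-0.0369i)  (-0.2201+0.0862i)·(-0.2202+0.0000i)  (+0.5540-0.0032i)·(+0.2295-0.0369i)  (-0.7439-0.2815i)·(+0.3299-0.1090i)
Y_2^-2(R⁻¹ n̂) = -0.116516-0.040468i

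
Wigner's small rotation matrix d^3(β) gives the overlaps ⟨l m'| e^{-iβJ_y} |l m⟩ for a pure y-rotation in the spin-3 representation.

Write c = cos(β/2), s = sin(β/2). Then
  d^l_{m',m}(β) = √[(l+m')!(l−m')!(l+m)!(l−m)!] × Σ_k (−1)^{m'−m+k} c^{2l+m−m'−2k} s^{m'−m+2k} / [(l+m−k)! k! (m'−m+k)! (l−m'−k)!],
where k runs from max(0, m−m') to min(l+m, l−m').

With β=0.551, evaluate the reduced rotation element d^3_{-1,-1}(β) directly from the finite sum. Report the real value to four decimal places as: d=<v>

d=0.3168

d^3_{-1,-1}(β=0.551) via Wigner's sum:
c=cos(0.551/2)=0.962289, s=sin(0.551/2)=0.272028; N=√[2·24·2·24]=48.000000
k: max(0,(-1)−(-1))=0 … min(3+(-1),3−(-1))=2
  k=0: (−1)^0·48.0000/(48)·0.9623^6·0.2720^0 = +0.794025
  k=1: (−1)^1·48.0000/(6)·0.9623^4·0.2720^2 = -0.507622
  k=2: (−1)^2·48.0000/(8)·0.9623^2·0.2720^4 = +0.030424
d^3_{-1,-1}(0.551) = +0.794025 -0.507622 +0.030424 = +0.316827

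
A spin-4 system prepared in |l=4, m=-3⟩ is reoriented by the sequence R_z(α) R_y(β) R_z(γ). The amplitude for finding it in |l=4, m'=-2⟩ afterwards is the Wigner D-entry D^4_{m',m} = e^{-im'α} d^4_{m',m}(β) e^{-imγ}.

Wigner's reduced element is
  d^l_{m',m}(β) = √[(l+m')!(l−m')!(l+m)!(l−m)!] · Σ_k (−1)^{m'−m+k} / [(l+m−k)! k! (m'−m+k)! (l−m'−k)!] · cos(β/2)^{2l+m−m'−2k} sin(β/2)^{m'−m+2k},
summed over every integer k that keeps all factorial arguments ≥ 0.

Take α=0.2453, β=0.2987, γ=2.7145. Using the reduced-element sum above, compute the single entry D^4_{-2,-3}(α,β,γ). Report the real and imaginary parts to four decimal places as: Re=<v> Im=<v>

D^4_{-2,-3}(0.2453,0.2987,2.7145) = e^{-i·-2·0.2453}·d^4_{-2,-3}(0.2987)·e^{-i·-3·2.7145}. Compute d first:
With c≡cos(β/2)=0.988868 and s≡sin(β/2)=0.148795, N=[2·720·1·5040]^{1/2}=2693.993318
The bounds max(0,m−m')=0 and min(l+m,l−m')=1 give 2 terms
  k=0: (−1)^1·2693.9933/(720)·0.9889^7·0.1488^1 = -0.514780
  k=1: (−1)^2·2693.9933/(240)·0.9889^5·0.1488^3 = +0.034966
d^4_{-2,-3}(0.2987) = -0.514780 +0.034966 = -0.479814
Attach z-rotation phases: D = e^{-i(-2)(0.2453)}·(-0.479814)·e^{-i(-3)(2.7145)} = +0.337484-0.341066i

Re=0.3375 Im=-0.3411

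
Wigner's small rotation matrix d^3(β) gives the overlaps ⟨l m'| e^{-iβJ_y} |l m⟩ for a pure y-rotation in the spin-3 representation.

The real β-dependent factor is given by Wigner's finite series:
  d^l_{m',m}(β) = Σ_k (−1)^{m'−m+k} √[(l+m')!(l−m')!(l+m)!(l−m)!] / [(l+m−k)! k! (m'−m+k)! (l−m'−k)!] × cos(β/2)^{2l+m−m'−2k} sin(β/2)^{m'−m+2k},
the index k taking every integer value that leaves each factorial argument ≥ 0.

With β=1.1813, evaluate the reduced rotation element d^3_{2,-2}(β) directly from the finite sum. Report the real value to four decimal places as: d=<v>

d^3_{2,-2}(β=1.1813) via Wigner's sum:
With c≡cos(β/2)=0.830579 and s≡sin(β/2)=0.556901, N=[120·1·1·120]^{1/2}=120.000000
k∈{0,1} keeps every argument non-negative
  k=0: (−1)^4·120.0000/(24)·0.8306^2·0.5569^4 = +0.331775
  k=1: (−1)^5·120.0000/(120)·0.8306^0·0.5569^6 = -0.029831
d^3_{2,-2}(1.1813) = +0.331775 -0.029831 = +0.301944

d=0.3019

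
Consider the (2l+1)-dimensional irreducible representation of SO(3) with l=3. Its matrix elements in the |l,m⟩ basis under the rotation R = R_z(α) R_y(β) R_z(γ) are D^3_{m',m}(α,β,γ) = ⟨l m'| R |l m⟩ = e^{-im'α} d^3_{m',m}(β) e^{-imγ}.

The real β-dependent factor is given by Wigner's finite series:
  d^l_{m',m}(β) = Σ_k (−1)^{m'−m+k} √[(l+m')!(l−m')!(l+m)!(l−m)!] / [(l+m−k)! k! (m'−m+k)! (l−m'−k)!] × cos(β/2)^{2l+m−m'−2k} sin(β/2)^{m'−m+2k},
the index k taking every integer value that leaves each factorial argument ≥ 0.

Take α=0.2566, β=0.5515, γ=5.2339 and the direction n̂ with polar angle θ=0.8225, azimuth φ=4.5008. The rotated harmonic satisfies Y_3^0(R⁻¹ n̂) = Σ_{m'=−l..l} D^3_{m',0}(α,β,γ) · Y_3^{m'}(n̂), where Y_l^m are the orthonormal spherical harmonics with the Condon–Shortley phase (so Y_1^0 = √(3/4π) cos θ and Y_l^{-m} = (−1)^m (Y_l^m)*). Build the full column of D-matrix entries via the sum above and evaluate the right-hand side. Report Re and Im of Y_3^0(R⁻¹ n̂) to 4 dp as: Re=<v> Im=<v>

Re=-0.3297 Im=0.0000

Need the full column D^3_{m',0} for m'=−3..3 at α=0.2566, β=0.5515, γ=5.2339.
cos(β/2)=0.962221, sin(β/2)=0.272269
d^3_{-3,0}: single k=3 term ⇒ +0.080414;  D = +0.057741+0.055968i
d^3_{-2,0}: k∈[2..3] ⇒ +0.348061 -0.027868 = +0.320194;  D = +0.278946+0.157205i
d^3_{-1,0}: k∈[1..3] ⇒ +0.777970 -0.186866 +0.004987 = +0.596092;  D = +0.576575+0.151284i
d^3_{0,0}: k∈[0..3] ⇒ +0.793688 -0.571923 +0.045791 -0.000407 = +0.267149;  D = +0.267149+0.000000i
d^3_{1,0}: k∈[0..2] ⇒ -0.777970 +0.186866 -0.004987 = -0.596092;  D = -0.576575+0.151284i
d^3_{2,0}: k∈[0..1] ⇒ +0.348061 -0.027868 = +0.320194;  D = +0.278946-0.157205i
d^3_{3,0}: single k=0 term ⇒ -0.080414;  D = -0.057741+0.055968i
Y_3^{m'}(θ=0.8225,φ=4.5008) and Σ D·Y over m':
  (+0.0577+0.0560i)·(+0.0974-0.1322i)  (+0.2789+0.1572i)·(-0.3405-0.1534i)  (+0.5766+0.1513i)·(-0.0654+0.3044i)  (+0.2671+0.0000i)·(-0.1740+0.0000i)  (-0.5766+0.1513i)·(+0.0654+0.3044i)  (+0.2789-0.1572i)·(-0.3405+0.1534i)  (-0.0577+0.0560i)·(-0.0974-0.1322i)
Y_3^0(R⁻¹ n̂) = -0.329703-0.000000i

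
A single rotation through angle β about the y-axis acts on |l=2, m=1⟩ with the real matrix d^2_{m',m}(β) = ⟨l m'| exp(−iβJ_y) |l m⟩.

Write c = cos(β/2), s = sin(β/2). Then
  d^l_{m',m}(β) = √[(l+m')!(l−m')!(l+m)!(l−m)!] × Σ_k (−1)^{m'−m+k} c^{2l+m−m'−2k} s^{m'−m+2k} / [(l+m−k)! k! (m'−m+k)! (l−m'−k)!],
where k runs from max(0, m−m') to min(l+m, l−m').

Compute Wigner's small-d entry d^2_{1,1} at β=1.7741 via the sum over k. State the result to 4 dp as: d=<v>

d=-0.5602

d^2_{1,1}(β=1.7741) via Wigner's sum:
Half-angle: c=0.631702, s=0.775212. N=√(6·1·6·1)=6.000000
Admissible k: 0..1 (factorial args all ≥0)
  k=0: (−1)^0·6.0000/(6)·0.6317^4·0.7752^0 = +0.159238
  k=1: (−1)^1·6.0000/(2)·0.6317^2·0.7752^2 = -0.719425
d^2_{1,1}(1.7741) = +0.159238 -0.719425 = -0.560187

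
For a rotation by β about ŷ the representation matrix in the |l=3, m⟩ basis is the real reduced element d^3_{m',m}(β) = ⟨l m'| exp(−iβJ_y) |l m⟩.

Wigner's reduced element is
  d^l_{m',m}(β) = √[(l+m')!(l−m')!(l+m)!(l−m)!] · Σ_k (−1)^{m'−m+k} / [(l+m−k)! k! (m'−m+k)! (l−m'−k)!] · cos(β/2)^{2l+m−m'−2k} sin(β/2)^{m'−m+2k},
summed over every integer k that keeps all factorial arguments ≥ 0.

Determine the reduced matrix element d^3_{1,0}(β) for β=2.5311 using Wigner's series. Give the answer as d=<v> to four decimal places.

d^3_{1,0}(β=2.5311) via Wigner's sum:
Half-angle: c=0.300528, s=0.953773. N=√(24·2·6·6)=41.569219
Admissible k: 0..2 (factorial args all ≥0)
  k=0: (−1)^1·41.5692/(12)·0.3005^5·0.9538^1 = -0.008100
  k=1: (−1)^2·41.5692/(4)·0.3005^3·0.9538^3 = +0.244738
  k=2: (−1)^3·41.5692/(12)·0.3005^1·0.9538^5 = -0.821676
d^3_{1,0}(2.5311) = -0.008100 +0.244738 -0.821676 = -0.585037

d=-0.5850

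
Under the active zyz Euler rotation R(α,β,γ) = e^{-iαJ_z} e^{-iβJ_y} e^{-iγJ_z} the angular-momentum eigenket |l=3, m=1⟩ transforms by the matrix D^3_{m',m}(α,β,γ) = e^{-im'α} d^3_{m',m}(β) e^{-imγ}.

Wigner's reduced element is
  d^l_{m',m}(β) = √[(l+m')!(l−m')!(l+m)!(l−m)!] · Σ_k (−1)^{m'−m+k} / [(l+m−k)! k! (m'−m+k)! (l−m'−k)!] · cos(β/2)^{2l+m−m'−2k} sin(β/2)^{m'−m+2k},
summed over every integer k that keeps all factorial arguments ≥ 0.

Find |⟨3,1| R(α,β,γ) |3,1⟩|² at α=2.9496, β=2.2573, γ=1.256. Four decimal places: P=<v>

Split into d^3_{1,1}(β=2.2573) × two z-phases.
Half-angle: c=0.427880, s=0.903835. N=√(24·2·24·2)=48.000000
k∈{0,1,2} keeps every argument non-negative
  k=0: (−1)^0·48.0000/(48)·0.4279^6·0.9038^0 = +0.006137
  k=1: (−1)^1·48.0000/(6)·0.4279^4·0.9038^2 = -0.219058
  k=2: (−1)^2·48.0000/(8)·0.4279^2·0.9038^4 = +0.733083
d^3_{1,1}(2.2573) = +0.006137 -0.219058 +0.733083 = +0.520162
|D^3_{1,1}|² = |d^3_{1,1}(β)|² = (+0.520162)² = 0.270569 (the z-rotation phases have unit modulus)

P=0.2706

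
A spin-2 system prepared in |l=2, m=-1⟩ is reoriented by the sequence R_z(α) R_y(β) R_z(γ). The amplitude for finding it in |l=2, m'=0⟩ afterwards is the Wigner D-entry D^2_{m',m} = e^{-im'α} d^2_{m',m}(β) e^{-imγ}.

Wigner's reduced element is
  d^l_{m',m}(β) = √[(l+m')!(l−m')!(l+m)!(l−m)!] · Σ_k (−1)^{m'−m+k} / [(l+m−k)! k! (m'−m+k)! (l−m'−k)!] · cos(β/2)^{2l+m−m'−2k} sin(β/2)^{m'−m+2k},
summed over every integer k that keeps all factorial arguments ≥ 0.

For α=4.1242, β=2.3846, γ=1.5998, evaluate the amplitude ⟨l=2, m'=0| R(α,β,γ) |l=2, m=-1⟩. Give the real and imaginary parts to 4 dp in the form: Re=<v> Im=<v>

Re=-0.0177 Im=0.6111

First d^2_{0,-1}(β=2.3846), then the phase factors e^{-i(0)α} and e^{-i(-1)γ}:
With c≡cos(β/2)=0.369524 and s≡sin(β/2)=0.929221, N=[2·2·1·6]^{1/2}=4.898979
k: max(0,(-1)−(0))=0 … min(2+(-1),2−(0))=1
  k=0: (−1)^1·4.8990/(2)·0.3695^3·0.9292^1 = -0.114847
  k=1: (−1)^2·4.8990/(2)·0.3695^1·0.9292^3 = +0.726232
d^2_{0,-1}(2.3846) = -0.114847 +0.726232 = +0.611384
D = (+1.000000+0.000000i)·(+0.611384)·(-0.029000+0.999579i) = -0.017730+0.611127i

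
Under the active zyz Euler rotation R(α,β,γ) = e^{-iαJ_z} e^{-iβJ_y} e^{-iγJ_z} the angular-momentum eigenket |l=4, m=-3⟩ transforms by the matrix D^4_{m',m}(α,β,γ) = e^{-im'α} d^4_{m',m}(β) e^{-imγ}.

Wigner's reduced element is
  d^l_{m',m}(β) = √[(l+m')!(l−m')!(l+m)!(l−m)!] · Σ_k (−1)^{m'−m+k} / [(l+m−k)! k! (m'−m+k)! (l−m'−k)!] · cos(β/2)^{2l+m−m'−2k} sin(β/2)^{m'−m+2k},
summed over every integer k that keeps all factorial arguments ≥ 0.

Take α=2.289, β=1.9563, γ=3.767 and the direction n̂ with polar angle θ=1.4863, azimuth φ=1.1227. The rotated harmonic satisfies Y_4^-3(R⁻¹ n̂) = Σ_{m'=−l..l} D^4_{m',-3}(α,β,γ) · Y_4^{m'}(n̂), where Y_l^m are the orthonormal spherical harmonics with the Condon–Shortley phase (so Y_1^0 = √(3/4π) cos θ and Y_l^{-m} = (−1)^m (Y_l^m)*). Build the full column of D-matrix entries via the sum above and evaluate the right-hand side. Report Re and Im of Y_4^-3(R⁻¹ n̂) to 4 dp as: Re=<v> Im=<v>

Need the full column D^4_{m',-3} for m'=−4..4 at α=2.289, β=1.9563, γ=3.767.
cos(β/2)=0.558558, sin(β/2)=0.829465
d^4_{-4,-3}: single k=1 term ⇒ +0.039794;  D = -0.001458+0.039768i
d^4_{-3,-3}: k∈[0..1] ⇒ +0.009474 -0.146253 = -0.136779;  D = -0.106221+0.086171i
d^4_{-2,-3}: k∈[0..1] ⇒ -0.052643 +0.348274 = +0.295631;  D = -0.291318-0.050318i
d^4_{-1,-3}: k∈[0..1] ⇒ +0.165835 -0.609516 = -0.443681;  D = -0.230834-0.378905i
d^4_{0,-3}: k∈[0..1] ⇒ -0.367114 +0.809581 = +0.442468;  D = +0.133050-0.421990i
d^4_{1,-3}: k∈[0..1] ⇒ +0.609516 -0.806486 = -0.196969;  D = +0.180426-0.079015i
d^4_{2,-3}: k∈[0..1] ⇒ -0.768036 +0.564573 = -0.203463;  D = -0.184099-0.086629i
d^4_{3,-3}: k∈[0..1] ⇒ +0.711254 -0.224071 = +0.487182;  D = -0.133881-0.468425i
d^4_{4,-3}: single k=0 term ⇒ -0.426777;  D = +0.231811-0.358333i
Y_4^{m'}(θ=1.4863,φ=1.1227) and Σ D·Y over m':
  (-0.0015+0.0398i)·(-0.0959+0.4256i)  (-0.1062+0.0862i)·(-0.1018+0.0235i)  (-0.2913-0.0503i)·(+0.1971+0.2465i)  (-0.2308-0.3789i)·(-0.0509+0.1058i)  (+0.1330-0.4220i)·(+0.2949+0.0000i)  (+0.1804-0.0790i)·(+0.0509+0.1058i)  (-0.1841-0.0866i)·(+0.1971-0.2465i)  (-0.1339-0.4684i)·(+0.1018+0.0235i)  (+0.2318-0.3583i)·(-0.0959-0.4256i)
Y_4^-3(R⁻¹ n̂) = -0.179420-0.298809i

Re=-0.1794 Im=-0.2988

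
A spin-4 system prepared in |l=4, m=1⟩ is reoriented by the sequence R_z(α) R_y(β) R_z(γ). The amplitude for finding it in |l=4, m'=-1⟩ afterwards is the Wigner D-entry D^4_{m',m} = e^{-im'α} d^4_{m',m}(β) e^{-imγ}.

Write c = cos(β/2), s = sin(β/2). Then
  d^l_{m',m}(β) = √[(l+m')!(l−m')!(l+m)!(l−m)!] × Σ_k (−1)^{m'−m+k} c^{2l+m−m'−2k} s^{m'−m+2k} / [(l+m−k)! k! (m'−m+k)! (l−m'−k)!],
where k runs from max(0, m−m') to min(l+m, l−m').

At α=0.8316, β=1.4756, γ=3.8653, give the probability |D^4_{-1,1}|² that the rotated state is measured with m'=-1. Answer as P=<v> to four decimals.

D^4_{-1,1}(0.8316,1.4756,3.8653) = e^{-i·-1·0.8316}·d^4_{-1,1}(1.4756)·e^{-i·1·3.8653}. Compute d first:
c=cos(1.4756/2)=0.739950, s=sin(1.4756/2)=0.672662; N=√[6·120·120·6]=720.000000
k: max(0,(1)−(-1))=2 … min(4+(1),4−(-1))=5
  k=2: (−1)^0·720.0000/(72)·0.7400^6·0.6727^2 = +0.742691
  k=3: (−1)^1·720.0000/(24)·0.7400^4·0.6727^4 = -1.841272
  k=4: (−1)^2·720.0000/(48)·0.7400^2·0.6727^6 = +0.760810
  k=5: (−1)^3·720.0000/(720)·0.7400^0·0.6727^8 = -0.041915
d^4_{-1,1}(1.4756) = +0.742691 -1.841272 +0.760810 -0.041915 = -0.379686
|D^4_{-1,1}|² = |d^4_{-1,1}(β)|² = (-0.379686)² = 0.144161 (the z-rotation phases have unit modulus)

P=0.1442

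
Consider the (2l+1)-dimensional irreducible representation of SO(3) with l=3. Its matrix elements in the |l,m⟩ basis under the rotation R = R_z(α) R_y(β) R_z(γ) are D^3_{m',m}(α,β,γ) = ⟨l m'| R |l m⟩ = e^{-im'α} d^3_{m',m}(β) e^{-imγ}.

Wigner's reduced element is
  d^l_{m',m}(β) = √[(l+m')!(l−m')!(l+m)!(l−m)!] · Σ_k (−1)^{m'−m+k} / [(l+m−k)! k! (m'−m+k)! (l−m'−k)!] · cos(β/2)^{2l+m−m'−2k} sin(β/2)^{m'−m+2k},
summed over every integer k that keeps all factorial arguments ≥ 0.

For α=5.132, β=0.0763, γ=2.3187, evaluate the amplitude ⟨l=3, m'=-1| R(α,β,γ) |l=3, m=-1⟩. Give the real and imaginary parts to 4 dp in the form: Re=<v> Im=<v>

Re=0.3862 Im=0.9051

First d^3_{-1,-1}(β=0.0763), then the phase factors e^{-i(-1)α} and e^{-i(-1)γ}:
c=cos(0.0763/2)=0.999272, s=sin(0.0763/2)=0.038141; N=√[2·24·2·24]=48.000000
k∈{0,1,2} keeps every argument non-negative
  k=0: (−1)^0·48.0000/(48)·0.9993^6·0.0381^0 = +0.995642
  k=1: (−1)^1·48.0000/(6)·0.9993^4·0.0381^2 = -0.011604
  k=2: (−1)^2·48.0000/(8)·0.9993^2·0.0381^4 = +0.000013
d^3_{-1,-1}(0.0763) = +0.995642 -0.011604 +0.000013 = +0.984051
Attach z-rotation phases: D = e^{-i(-1)(5.132)}·(+0.984051)·e^{-i(-1)(2.3187)} = +0.386180+0.905109i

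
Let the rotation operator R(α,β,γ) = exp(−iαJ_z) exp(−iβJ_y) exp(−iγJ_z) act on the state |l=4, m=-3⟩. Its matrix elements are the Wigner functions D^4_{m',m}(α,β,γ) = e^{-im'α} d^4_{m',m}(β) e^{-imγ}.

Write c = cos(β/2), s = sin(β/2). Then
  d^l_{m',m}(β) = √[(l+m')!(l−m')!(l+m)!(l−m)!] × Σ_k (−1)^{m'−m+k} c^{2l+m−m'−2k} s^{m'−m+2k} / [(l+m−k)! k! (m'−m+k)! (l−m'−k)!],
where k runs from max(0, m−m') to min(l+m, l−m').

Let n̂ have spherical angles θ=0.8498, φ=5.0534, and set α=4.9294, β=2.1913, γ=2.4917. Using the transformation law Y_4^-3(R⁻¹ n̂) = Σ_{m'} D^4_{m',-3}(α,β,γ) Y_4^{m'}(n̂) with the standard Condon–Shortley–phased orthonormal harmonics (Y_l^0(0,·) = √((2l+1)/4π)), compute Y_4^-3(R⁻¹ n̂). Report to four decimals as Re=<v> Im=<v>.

Re=-0.0239 Im=-0.2571

Need the full column D^4_{m',-3} for m'=−4..4 at α=4.9294, β=2.1913, γ=2.4917.
cos(β/2)=0.457469, sin(β/2)=0.889226
d^4_{-4,-3}: single k=1 term ⇒ +0.010546;  D = -0.004955+0.009309i
d^4_{-3,-3}: k∈[0..1] ⇒ +0.001918 -0.050733 = -0.048815;  D = +0.047018+0.013122i
d^4_{-2,-3}: k∈[0..1] ⇒ -0.013951 +0.158135 = +0.144184;  D = +0.007946-0.143965i
d^4_{-1,-3}: k∈[0..1] ⇒ +0.057526 -0.362253 = -0.304728;  D = -0.300744+0.049111i
d^4_{0,-3}: k∈[0..1] ⇒ -0.166689 +0.629808 = +0.463119;  D = +0.171299+0.430274i
d^4_{1,-3}: k∈[0..1] ⇒ +0.362253 -0.821231 = -0.458977;  D = +0.379872-0.257600i
d^4_{2,-3}: k∈[0..1] ⇒ -0.597488 +0.752505 = +0.155017;  D = -0.112587-0.106558i
d^4_{3,-3}: k∈[0..1] ⇒ +0.724257 -0.390928 = +0.333330;  D = +0.171629-0.285748i
d^4_{4,-3}: single k=0 term ⇒ -0.568841;  D = -0.539267-0.181027i
Y_4^{m'}(θ=0.8498,φ=5.0534) and Σ D·Y over m':
  (-0.0050+0.0093i)·(+0.0289-0.1379i)  (+0.0470+0.0131i)·(-0.2990-0.1824i)  (+0.0079-0.1440i)·(-0.3004+0.2440i)  (-0.3007+0.0491i)·(+0.0040+0.0111i)  (+0.1713+0.4303i)·(-0.3625+0.0000i)  (+0.3799-0.2576i)·(-0.0040+0.0111i)  (-0.1126-0.1066i)·(-0.3004-0.2440i)  (+0.1716-0.2857i)·(+0.2990-0.1824i)  (-0.5393-0.1810i)·(+0.0289+0.1379i)
Y_4^-3(R⁻¹ n̂) = -0.023863-0.257067i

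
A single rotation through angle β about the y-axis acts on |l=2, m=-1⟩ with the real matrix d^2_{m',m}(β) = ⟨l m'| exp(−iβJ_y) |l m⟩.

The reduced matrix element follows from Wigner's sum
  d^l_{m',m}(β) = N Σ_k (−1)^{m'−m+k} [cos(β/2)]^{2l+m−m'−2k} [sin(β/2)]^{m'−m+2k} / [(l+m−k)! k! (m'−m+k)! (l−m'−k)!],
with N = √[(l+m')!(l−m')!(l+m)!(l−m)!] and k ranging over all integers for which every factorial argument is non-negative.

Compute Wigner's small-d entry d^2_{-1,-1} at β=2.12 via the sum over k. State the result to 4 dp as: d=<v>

d=-0.4885

d^2_{-1,-1}(β=2.12) via Wigner's sum:
With c≡cos(β/2)=0.488872 and s≡sin(β/2)=0.872355, N=[1·6·1·6]^{1/2}=6.000000
Admissible k: 0..1 (factorial args all ≥0)
  k=0: (−1)^0·6.0000/(6)·0.4889^4·0.8724^0 = +0.057119
  k=1: (−1)^1·6.0000/(2)·0.4889^2·0.8724^2 = -0.545631
d^2_{-1,-1}(2.12) = +0.057119 -0.545631 = -0.488512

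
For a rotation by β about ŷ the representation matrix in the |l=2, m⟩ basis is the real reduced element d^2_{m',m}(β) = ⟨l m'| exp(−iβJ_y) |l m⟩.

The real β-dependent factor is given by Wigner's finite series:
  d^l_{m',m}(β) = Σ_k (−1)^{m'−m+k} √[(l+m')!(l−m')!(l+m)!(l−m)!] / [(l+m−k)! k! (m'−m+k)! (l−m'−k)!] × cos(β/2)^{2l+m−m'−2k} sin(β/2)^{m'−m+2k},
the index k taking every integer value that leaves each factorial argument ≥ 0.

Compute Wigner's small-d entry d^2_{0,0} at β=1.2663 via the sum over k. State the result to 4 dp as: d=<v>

d=-0.3652

d^2_{0,0}(β=1.2663) via Wigner's sum:
With c≡cos(β/2)=0.806168 and s≡sin(β/2)=0.591687, N=[2·2·2·2]^{1/2}=4.000000
The bounds max(0,m−m')=0 and min(l+m,l−m')=2 give 3 terms
  k=0: (−1)^0·4.0000/(4)·0.8062^4·0.5917^0 = +0.422378
  k=1: (−1)^1·4.0000/(1)·0.8062^2·0.5917^2 = -0.910112
  k=2: (−1)^2·4.0000/(4)·0.8062^0·0.5917^4 = +0.122566
d^2_{0,0}(1.2663) = +0.422378 -0.910112 +0.122566 = -0.365169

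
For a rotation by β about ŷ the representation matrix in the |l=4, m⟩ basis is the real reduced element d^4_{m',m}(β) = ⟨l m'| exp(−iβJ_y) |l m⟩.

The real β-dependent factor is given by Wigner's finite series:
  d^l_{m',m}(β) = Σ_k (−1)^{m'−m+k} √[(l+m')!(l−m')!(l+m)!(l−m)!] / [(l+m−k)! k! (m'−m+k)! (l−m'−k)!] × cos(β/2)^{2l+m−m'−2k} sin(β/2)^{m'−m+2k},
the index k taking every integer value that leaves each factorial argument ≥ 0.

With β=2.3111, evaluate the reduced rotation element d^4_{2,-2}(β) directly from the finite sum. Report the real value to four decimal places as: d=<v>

d^4_{2,-2}(β=2.3111) via Wigner's sum:
Half-angle: c=0.403415, s=0.915017. N=√(720·2·2·720)=1440.000000
k∈{0,1,2} keeps every argument non-negative
  k=0: (−1)^4·1440.0000/(96)·0.4034^4·0.9150^4 = +0.278495
  k=1: (−1)^5·1440.0000/(120)·0.4034^2·0.9150^6 = -1.146201
  k=2: (−1)^6·1440.0000/(1440)·0.4034^0·0.9150^8 = +0.491398
d^4_{2,-2}(2.3111) = +0.278495 -1.146201 +0.491398 = -0.376309

d=-0.3763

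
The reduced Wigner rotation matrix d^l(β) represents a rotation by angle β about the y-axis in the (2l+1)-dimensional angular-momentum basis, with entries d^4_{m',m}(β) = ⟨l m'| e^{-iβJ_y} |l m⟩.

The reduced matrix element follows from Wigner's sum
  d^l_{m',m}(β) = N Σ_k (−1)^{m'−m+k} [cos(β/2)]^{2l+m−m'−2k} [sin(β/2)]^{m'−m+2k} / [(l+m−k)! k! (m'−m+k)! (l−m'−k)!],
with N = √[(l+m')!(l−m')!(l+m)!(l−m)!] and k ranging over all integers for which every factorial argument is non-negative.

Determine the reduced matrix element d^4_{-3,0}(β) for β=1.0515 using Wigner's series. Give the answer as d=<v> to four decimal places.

d=0.4803

d^4_{-3,0}(β=1.0515) via Wigner's sum:
Half-angle: c=0.864948, s=0.501862. N=√(1·5040·24·24)=1703.830978
k∈{3,4} keeps every argument non-negative
  k=3: (−1)^0·1703.8310/(144)·0.8649^5·0.5019^3 = +0.724046
  k=4: (−1)^1·1703.8310/(144)·0.8649^3·0.5019^5 = -0.243756
d^4_{-3,0}(1.0515) = +0.724046 -0.243756 = +0.480290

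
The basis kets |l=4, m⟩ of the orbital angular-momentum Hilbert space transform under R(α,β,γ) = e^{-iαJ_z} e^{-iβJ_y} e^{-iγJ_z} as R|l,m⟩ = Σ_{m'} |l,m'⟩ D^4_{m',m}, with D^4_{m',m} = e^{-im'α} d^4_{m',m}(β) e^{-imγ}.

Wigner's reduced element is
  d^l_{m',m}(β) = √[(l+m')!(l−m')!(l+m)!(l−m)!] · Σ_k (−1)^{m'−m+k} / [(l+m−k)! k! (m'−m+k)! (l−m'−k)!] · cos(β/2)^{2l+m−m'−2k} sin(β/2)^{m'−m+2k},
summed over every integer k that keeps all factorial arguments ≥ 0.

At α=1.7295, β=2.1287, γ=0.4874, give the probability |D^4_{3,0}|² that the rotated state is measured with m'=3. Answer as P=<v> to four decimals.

D^4_{3,0}(1.7295,2.1287,0.4874) = e^{-i·3·1.7295}·d^4_{3,0}(2.1287)·e^{-i·0·0.4874}. Compute d first:
With c≡cos(β/2)=0.485073 and s≡sin(β/2)=0.874474, N=[5040·1·24·24]^{1/2}=1703.830978
The bounds max(0,m−m')=0 and min(l+m,l−m')=1 give 2 terms
  k=0: (−1)^3·1703.8310/(144)·0.4851^5·0.8745^3 = -0.212490
  k=1: (−1)^4·1703.8310/(144)·0.4851^3·0.8745^5 = +0.690587
d^4_{3,0}(2.1287) = -0.212490 +0.690587 = +0.478097
|D^4_{3,0}|² = |d^4_{3,0}(β)|² = (+0.478097)² = 0.228577 (the z-rotation phases have unit modulus)

P=0.2286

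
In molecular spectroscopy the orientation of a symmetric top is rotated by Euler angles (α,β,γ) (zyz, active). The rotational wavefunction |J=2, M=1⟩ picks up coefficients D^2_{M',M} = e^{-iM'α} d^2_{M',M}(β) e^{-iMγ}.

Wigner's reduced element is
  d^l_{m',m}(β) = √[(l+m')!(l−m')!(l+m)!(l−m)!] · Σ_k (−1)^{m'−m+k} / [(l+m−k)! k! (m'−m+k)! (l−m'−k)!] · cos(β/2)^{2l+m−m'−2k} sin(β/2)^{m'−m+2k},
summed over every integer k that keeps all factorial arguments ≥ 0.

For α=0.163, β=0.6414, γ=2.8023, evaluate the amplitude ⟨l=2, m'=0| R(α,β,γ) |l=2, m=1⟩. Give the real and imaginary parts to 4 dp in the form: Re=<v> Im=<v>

Re=-0.5537 Im=-0.1954

Split into d^2_{0,1}(β=0.6414) × two z-phases.
c=cos(0.6414/2)=0.949015, s=sin(0.6414/2)=0.315231; N=√[2·2·6·1]=4.898979
k: max(0,(1)−(0))=1 … min(2+(1),2−(0))=2
  k=1: (−1)^0·4.8990/(2)·0.9490^3·0.3152^1 = +0.659969
  k=2: (−1)^1·4.8990/(2)·0.9490^1·0.3152^3 = -0.072817
d^2_{0,1}(0.6414) = +0.659969 -0.072817 = +0.587152
Phases: e^{-i·(0)·0.163}=+1.000000+0.000000i, e^{-i·(1)·2.8023}=-0.942990-0.332820i ⇒ D=-0.553678-0.195416i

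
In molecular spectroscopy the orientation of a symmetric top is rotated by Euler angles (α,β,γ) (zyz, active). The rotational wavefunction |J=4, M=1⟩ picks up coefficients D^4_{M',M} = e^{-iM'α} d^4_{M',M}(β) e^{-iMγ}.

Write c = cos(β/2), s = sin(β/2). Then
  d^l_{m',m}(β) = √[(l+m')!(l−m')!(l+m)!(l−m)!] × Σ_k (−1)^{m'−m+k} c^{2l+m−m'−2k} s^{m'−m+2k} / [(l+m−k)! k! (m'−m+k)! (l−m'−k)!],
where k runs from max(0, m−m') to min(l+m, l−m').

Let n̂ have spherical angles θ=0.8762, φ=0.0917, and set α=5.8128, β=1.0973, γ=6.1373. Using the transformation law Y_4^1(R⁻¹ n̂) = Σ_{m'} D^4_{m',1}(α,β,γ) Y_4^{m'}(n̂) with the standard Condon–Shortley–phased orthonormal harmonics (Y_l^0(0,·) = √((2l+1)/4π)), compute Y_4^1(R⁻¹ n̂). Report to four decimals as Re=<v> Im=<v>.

Need the full column D^4_{m',1} for m'=−4..4 at α=5.8128, β=1.0973, γ=6.1373.
cos(β/2)=0.853229, sin(β/2)=0.521536
d^4_{-4,1}: single k=5 term ⇒ +0.179354;  D = -0.029435-0.176923i
d^4_{-3,1}: k∈[4..5] ⇒ +0.518703 -0.116280 = +0.402423;  D = +0.121047-0.383786i
d^4_{-2,1}: k∈[3..5] ⇒ +0.907186 -0.508422 +0.037992 = +0.436756;  D = +0.305889-0.311749i
d^4_{-1,1}: k∈[2..5] ⇒ +1.049453 -1.176308 +0.219749 -0.005474 = +0.087421;  D = +0.082859-0.027873i
d^4_{0,1}: k∈[1..4] ⇒ +0.767821 -1.721265 +0.643109 -0.040047 = -0.350383;  D = -0.346661-0.050935i
d^4_{1,1}: k∈[0..3] ⇒ +0.280884 -1.574180 +1.176308 -0.146500 = -0.263488;  D = -0.215017-0.152295i
d^4_{2,1}: k∈[0..2] ⇒ -0.728419 +1.360779 -0.338948 = +0.293413;  D = +0.136568+0.259692i
d^4_{3,1}: k∈[0..1] ⇒ +0.832978 -0.518703 = +0.314275;  D = +0.004323+0.314245i
d^4_{4,1}: single k=0 term ⇒ -0.480038;  D = +0.211661-0.430855i
Y_4^{m'}(θ=0.8762,φ=0.0917) and Σ D·Y over m':
  (-0.0294-0.1769i)·(+0.1439-0.0553i)  (+0.1210-0.3838i)·(+0.3497-0.0987i)  (+0.3059-0.3117i)·(+0.3627-0.0673i)  (+0.0829-0.0279i)·(-0.0306+0.0028i)  (-0.3467-0.0509i)·(-0.3614+0.0000i)  (-0.2150-0.1523i)·(+0.0306+0.0028i)  (+0.1366+0.2597i)·(+0.3627+0.0673i)  (+0.0043+0.3142i)·(-0.3497-0.0987i)  (+0.2117-0.4309i)·(+0.1439+0.0553i)
Y_4^1(R⁻¹ n̂) = +0.312914-0.346670i

Re=0.3129 Im=-0.3467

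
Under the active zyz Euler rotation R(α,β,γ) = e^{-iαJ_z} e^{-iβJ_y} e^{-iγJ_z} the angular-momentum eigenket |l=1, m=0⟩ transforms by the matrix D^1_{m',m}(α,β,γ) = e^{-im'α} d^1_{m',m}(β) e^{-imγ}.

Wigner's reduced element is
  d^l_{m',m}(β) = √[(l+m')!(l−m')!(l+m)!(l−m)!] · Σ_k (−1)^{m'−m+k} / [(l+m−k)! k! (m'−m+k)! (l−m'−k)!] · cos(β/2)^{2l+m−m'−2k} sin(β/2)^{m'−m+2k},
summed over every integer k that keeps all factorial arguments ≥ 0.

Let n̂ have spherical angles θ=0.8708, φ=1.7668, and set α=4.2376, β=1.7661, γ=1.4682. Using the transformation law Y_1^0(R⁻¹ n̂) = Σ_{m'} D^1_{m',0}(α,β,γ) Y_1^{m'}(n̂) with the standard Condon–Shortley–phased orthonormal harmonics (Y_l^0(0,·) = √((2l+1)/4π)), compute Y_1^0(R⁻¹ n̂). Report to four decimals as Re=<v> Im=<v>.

Re=-0.3483 Im=0.0000

Need the full column D^1_{m',0} for m'=−1..1 at α=4.2376, β=1.7661, γ=1.4682.
cos(β/2)=0.634797, sin(β/2)=0.772679
d^1_{-1,0}: single k=1 term ⇒ +0.693664;  D = -0.317109-0.616937i
d^1_{0,0}: k∈[0..1] ⇒ +0.402968 -0.597032 = -0.194064;  D = -0.194064+0.000000i
d^1_{1,0}: single k=0 term ⇒ -0.693664;  D = +0.317109-0.616937i
Y_1^{m'}(θ=0.8708,φ=1.7668) and Σ D·Y over m':
  (-0.3171-0.6169i)·(-0.0515-0.2592i)  (-0.1941+0.0000i)·(+0.3148+0.0000i)  (+0.3171-0.6169i)·(+0.0515-0.2592i)
Y_1^0(R⁻¹ n̂) = -0.348253+0.000000i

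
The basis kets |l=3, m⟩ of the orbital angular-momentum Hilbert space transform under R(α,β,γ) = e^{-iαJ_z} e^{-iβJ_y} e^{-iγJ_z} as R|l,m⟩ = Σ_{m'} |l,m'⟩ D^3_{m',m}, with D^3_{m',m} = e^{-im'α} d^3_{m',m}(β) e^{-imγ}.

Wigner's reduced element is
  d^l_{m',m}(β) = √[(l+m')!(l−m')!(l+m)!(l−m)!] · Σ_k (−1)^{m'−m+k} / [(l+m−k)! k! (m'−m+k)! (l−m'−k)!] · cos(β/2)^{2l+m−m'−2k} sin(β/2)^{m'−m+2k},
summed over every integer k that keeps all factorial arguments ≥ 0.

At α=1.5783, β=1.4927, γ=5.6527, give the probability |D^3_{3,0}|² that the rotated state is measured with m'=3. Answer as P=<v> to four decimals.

P=0.3068

Split into d^3_{3,0}(β=1.4927) × two z-phases.
Half-angle: c=0.734172, s=0.678964. N=√(720·1·6·6)=160.996894
k∈{0} keeps every argument non-negative
  k=0: (−1)^3·160.9969/(36)·0.7342^3·0.6790^3 = -0.553921
d^3_{3,0}(1.4927) = -0.553921
|D^3_{3,0}|² = |d^3_{3,0}(β)|² = (-0.553921)² = 0.306828 (the z-rotation phases have unit modulus)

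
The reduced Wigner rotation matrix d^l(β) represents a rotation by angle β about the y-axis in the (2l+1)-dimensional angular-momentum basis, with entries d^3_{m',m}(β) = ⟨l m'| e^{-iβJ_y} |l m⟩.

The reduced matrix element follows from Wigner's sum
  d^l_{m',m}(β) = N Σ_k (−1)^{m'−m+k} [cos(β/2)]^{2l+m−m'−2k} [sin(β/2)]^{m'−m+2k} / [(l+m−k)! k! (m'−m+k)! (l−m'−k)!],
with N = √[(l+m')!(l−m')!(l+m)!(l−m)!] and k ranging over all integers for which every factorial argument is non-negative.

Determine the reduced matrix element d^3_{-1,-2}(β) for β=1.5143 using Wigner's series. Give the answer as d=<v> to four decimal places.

d=0.3463

d^3_{-1,-2}(β=1.5143) via Wigner's sum:
With c≡cos(β/2)=0.726796 and s≡sin(β/2)=0.686853, N=[2·24·1·120]^{1/2}=75.894664
Admissible k: 0..1 (factorial args all ≥0)
  k=0: (−1)^1·75.8947/(24)·0.7268^5·0.6869^1 = -0.440482
  k=1: (−1)^2·75.8947/(12)·0.7268^3·0.6869^3 = +0.786791
d^3_{-1,-2}(1.5143) = -0.440482 +0.786791 = +0.346310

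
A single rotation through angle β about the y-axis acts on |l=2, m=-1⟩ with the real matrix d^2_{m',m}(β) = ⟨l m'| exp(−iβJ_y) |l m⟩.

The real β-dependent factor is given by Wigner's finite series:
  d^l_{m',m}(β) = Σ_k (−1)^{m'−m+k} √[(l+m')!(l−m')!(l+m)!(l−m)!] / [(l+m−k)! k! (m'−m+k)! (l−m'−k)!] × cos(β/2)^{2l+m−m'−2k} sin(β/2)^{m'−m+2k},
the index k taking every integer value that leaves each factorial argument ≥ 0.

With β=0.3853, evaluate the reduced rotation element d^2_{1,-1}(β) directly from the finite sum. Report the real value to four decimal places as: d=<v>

d^2_{1,-1}(β=0.3853) via Wigner's sum:
With c≡cos(β/2)=0.981500 and s≡sin(β/2)=0.191461, N=[6·1·1·6]^{1/2}=6.000000
k∈{0,1} keeps every argument non-negative
  k=0: (−1)^2·6.0000/(2)·0.9815^2·0.1915^2 = +0.105940
  k=1: (−1)^3·6.0000/(6)·0.9815^0·0.1915^4 = -0.001344
d^2_{1,-1}(0.3853) = +0.105940 -0.001344 = +0.104596

d=0.1046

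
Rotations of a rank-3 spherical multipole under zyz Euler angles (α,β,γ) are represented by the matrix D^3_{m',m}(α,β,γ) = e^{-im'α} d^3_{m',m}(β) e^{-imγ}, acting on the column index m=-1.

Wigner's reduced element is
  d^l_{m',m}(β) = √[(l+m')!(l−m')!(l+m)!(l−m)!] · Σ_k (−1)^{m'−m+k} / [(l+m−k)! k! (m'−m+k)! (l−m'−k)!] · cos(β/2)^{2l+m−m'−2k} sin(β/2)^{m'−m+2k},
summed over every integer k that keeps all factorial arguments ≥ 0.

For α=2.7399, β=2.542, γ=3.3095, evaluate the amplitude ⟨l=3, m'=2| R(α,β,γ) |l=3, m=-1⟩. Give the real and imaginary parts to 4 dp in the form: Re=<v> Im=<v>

Re=-0.3393 Im=-0.4965

Split into d^3_{2,-1}(β=2.542) × two z-phases.
With c≡cos(β/2)=0.295326 and s≡sin(β/2)=0.955397, N=[120·1·2·24]^{1/2}=75.894664
k∈{0,1} keeps every argument non-negative
  k=0: (−1)^3·75.8947/(12)·0.2953^3·0.9554^3 = -0.142064
  k=1: (−1)^4·75.8947/(24)·0.2953^1·0.9554^5 = +0.743395
d^3_{2,-1}(2.542) = -0.142064 +0.743395 = +0.601331
Phases: e^{-i·(2)·2.7399}=+0.694274+0.719711i, e^{-i·(-1)·3.3095}=-0.985937-0.167119i ⇒ D=-0.339291-0.496468i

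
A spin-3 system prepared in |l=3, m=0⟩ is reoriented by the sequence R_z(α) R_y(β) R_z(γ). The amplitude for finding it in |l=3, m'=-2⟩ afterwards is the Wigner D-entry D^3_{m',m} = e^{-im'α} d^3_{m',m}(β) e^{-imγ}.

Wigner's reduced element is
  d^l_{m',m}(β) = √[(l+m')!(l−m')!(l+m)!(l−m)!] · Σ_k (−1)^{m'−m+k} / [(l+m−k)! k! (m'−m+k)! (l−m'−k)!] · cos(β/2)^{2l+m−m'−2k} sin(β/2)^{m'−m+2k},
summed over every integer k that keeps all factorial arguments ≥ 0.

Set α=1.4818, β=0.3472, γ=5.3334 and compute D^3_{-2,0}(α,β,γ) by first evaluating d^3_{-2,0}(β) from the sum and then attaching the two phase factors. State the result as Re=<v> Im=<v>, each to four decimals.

First d^3_{-2,0}(β=0.3472), then the phase factors e^{-i(-2)α} and e^{-i(0)γ}:
With c≡cos(β/2)=0.984969 and s≡sin(β/2)=0.172729, N=[1·120·6·6]^{1/2}=65.726707
k∈{2,3} keeps every argument non-negative
  k=2: (−1)^0·65.7267/(12)·0.9850^4·0.1727^2 = +0.153810
  k=3: (−1)^1·65.7267/(12)·0.9850^2·0.1727^4 = -0.004730
d^3_{-2,0}(0.3472) = +0.153810 -0.004730 = +0.149080
Attach z-rotation phases: D = e^{-i(-2)(1.4818)}·(+0.149080)·e^{-i(0)(5.3334)} = -0.146724+0.026395i

Re=-0.1467 Im=0.0264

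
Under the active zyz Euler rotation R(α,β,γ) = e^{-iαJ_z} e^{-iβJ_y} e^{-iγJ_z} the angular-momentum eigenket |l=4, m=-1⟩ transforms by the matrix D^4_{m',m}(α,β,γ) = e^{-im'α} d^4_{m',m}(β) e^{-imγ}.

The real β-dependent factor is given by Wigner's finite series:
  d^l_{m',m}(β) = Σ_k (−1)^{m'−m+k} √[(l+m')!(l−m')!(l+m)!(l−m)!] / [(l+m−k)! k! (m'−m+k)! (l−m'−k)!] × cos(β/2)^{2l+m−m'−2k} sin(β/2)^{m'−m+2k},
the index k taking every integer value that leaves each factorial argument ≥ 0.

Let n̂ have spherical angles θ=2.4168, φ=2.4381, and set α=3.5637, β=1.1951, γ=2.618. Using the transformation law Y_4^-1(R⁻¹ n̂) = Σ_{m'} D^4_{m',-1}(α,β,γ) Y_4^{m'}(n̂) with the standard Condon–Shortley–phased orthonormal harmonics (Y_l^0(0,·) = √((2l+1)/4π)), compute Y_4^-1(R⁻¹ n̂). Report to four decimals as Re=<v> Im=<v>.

Re=-0.0128 Im=-0.0015

Need the full column D^4_{m',-1} for m'=−4..4 at α=3.5637, β=1.1951, γ=2.618.
cos(β/2)=0.826717, sin(β/2)=0.562619
d^4_{-4,-1}: single k=3 term ⇒ +0.514659;  D = -0.203239-0.472830i
d^4_{-3,-1}: k∈[2..3] ⇒ +0.802118 -0.619159 = +0.182959;  D = +0.134772+0.123735i
d^4_{-2,-1}: k∈[1..3] ⇒ +0.630009 -1.458921 +0.450459 = -0.378453;  D = +0.359167+0.119272i
d^4_{-1,-1}: k∈[0..3] ⇒ +0.218199 -1.515861 +1.404120 -0.216770 = -0.110311;  D = -0.109743+0.011176i
d^4_{0,-1}: k∈[0..3] ⇒ -0.664088 +1.845406 -0.854687 +0.065974 = +0.392605;  D = -0.340007+0.196300i
d^4_{1,-1}: k∈[0..3] ⇒ +1.010574 -1.404120 +0.325154 -0.010040 = -0.078432;  D = -0.045896+0.063601i
d^4_{2,-1}: k∈[0..2] ⇒ -0.972614 +0.675689 -0.062588 = -0.359513;  D = +0.072477-0.352132i
d^4_{3,-1}: k∈[0..1] ⇒ +0.619159 -0.172055 = +0.447103;  D = -0.097187-0.436413i
d^4_{4,-1}: single k=0 term ⇒ -0.238361;  D = -0.142582-0.191014i
Y_4^{m'}(θ=2.4168,φ=2.4381) and Σ D·Y over m':
  (-0.2032-0.4728i)·(-0.0809+0.0275i)  (+0.1348+0.1237i)·(-0.1403+0.2343i)  (+0.3592+0.1193i)·(+0.0701+0.4241i)  (-0.1097+0.0112i)·(+0.1653+0.1402i)  (-0.3400+0.1963i)·(-0.2983+0.0000i)  (-0.0459+0.0636i)·(-0.1653+0.1402i)  (+0.0725-0.3521i)·(+0.0701-0.4241i)  (-0.0972-0.4364i)·(+0.1403+0.2343i)  (-0.1426-0.1910i)·(-0.0809-0.0275i)
Y_4^-1(R⁻¹ n̂) = -0.012824-0.001519i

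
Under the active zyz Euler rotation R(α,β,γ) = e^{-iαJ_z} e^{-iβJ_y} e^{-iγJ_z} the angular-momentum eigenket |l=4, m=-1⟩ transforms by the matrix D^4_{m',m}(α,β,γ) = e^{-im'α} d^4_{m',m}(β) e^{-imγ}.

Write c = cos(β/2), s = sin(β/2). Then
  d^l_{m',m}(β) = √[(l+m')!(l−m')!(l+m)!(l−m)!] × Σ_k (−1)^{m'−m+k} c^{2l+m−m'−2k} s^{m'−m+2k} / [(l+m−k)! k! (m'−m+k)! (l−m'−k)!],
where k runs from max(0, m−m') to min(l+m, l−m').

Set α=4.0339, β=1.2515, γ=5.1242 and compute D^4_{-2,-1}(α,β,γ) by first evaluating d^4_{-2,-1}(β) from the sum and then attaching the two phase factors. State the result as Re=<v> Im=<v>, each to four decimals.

Re=-0.3250 Im=-0.2348

Split into d^4_{-2,-1}(β=1.2515) × two z-phases.
With c≡cos(β/2)=0.810524 and s≡sin(β/2)=0.585705, N=[2·720·6·120]^{1/2}=1018.233765
k∈{1,2,3} keeps every argument non-negative
  k=1: (−1)^0·1018.2338/(240)·0.8105^7·0.5857^1 = +0.571054
  k=2: (−1)^1·1018.2338/(48)·0.8105^5·0.5857^3 = -1.490985
  k=3: (−1)^2·1018.2338/(72)·0.8105^3·0.5857^5 = +0.519049
d^4_{-2,-1}(1.2515) = +0.571054 -1.490985 +0.519049 = -0.400882
Phases: e^{-i·(-2)·4.0339}=-0.212193+0.977228i, e^{-i·(-1)·5.1242}=+0.400270-0.916397i ⇒ D=-0.324953-0.234760i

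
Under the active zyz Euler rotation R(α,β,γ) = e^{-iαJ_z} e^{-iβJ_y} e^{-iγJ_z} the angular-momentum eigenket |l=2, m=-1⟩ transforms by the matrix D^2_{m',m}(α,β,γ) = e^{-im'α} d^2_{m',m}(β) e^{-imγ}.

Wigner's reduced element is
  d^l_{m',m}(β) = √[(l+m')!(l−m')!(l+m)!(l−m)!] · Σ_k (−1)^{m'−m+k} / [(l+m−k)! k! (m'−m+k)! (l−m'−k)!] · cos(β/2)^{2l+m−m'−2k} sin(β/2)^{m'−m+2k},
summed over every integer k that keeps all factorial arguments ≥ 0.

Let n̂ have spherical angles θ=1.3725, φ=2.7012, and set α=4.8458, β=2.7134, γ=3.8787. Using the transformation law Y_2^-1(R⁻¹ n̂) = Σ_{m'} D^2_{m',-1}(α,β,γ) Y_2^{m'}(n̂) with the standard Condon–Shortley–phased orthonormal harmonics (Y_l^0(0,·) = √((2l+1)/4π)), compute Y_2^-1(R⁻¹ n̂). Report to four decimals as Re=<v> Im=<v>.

Re=-0.0790 Im=0.2721

Need the full column D^2_{m',-1} for m'=−2..2 at α=4.8458, β=2.7134, γ=3.8787.
cos(β/2)=0.212464, sin(β/2)=0.977169
d^2_{-2,-1}: single k=1 term ⇒ +0.018744;  D = +0.010065+0.015812i
d^2_{-1,-1}: k∈[0..1] ⇒ +0.002038 -0.129310 = -0.127273;  D = +0.097321-0.082018i
d^2_{0,-1}: k∈[0..1] ⇒ -0.022956 +0.485591 = +0.462635;  D = -0.342542-0.310959i
d^2_{1,-1}: k∈[0..1] ⇒ +0.129310 -0.911755 = -0.782445;  D = -0.444186+0.644142i
d^2_{2,-1}: single k=0 term ⇒ -0.396483;  D = -0.353441-0.179663i
Y_2^{m'}(θ=1.3725,φ=2.7012) and Σ D·Y over m':
  (+0.0101+0.0158i)·(+0.2363+0.2863i)  (+0.0973-0.0820i)·(-0.1350-0.0636i)  (-0.3425-0.3110i)·(-0.2787+0.0000i)  (-0.4442+0.6441i)·(+0.1350-0.0636i)  (-0.3534-0.1797i)·(+0.2363-0.2863i)
Y_2^-1(R⁻¹ n̂) = -0.079003+0.272095i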